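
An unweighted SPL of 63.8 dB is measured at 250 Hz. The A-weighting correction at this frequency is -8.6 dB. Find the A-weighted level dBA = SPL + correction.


A-weighting table: 250 Hz -> -8.6 dB correction
SPL_A = SPL + correction = 63.8 + (-8.6) = 55.2 dBA


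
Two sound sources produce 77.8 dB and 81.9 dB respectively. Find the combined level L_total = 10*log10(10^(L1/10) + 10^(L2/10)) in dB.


10^(77.8/10) = 6.0256e+07
10^(81.9/10) = 1.54882e+08
Sum = 6.0256e+07 + 1.54882e+08 = 2.15138e+08
L_total = 10*log10(2.15138e+08) = 83.327 dB


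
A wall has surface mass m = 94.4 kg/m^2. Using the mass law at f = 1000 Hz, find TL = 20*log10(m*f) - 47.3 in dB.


m * f = 94.4 * 1000 = 94400
20*log10(94400) = 99.4994 dB
TL = 99.4994 - 47.3 = 52.199 dB


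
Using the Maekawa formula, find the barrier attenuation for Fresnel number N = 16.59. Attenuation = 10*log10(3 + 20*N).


3 + 20*N = 3 + 20*16.59 = 334.8
Att = 10*log10(334.8) = 25.248 dB


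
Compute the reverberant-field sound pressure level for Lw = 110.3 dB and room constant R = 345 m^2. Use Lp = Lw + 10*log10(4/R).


4/R = 4/345 = 0.0115942
Lp = 110.3 + 10*log10(0.0115942) = 90.942 dB


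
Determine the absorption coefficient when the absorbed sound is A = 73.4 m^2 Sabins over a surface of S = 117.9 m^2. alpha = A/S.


Absorption coefficient = absorbed power / incident power
alpha = A / S = 73.4 / 117.9 = 0.62256


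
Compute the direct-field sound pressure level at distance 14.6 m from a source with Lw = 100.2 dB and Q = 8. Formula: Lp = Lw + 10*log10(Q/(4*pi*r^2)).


4*pi*r^2 = 4*pi*14.6^2 = 2678.65 m^2
Q / (4*pi*r^2) = 8 / 2678.65 = 0.00298658
Lp = 100.2 + 10*log10(0.00298658) = 74.952 dB


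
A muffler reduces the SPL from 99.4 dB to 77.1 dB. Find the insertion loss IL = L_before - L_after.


Insertion loss = SPL without muffler - SPL with muffler
IL = 99.4 - 77.1 = 22.3 dB


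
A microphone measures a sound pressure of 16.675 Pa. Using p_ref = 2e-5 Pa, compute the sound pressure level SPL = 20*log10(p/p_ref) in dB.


p / p_ref = 16.675 / 2e-5 = 833750
SPL = 20 * log10(833750) = 118.42 dB


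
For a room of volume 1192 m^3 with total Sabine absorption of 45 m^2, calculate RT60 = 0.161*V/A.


RT60 = 0.161 * 1192 / 45 = 4.2647 s


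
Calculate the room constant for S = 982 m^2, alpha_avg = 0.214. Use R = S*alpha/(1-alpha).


R = 982 * 0.214 / (1 - 0.214) = 267.36 m^2


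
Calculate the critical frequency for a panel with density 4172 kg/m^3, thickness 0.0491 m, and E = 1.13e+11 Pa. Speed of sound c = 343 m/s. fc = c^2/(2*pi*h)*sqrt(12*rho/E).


12*rho/E = 12*4172/1.13e+11 = 4.43044e-07
sqrt(12*rho/E) = sqrt(4.43044e-07) = 0.000665616
c^2/(2*pi*h) = 343^2/(2*pi*0.0491) = 381353
fc = 381353 * 0.000665616 = 253.83 Hz


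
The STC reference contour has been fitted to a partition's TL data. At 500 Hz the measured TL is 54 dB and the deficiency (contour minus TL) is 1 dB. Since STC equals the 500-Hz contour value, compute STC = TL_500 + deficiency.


By ASTM E413, STC = value of the fitted reference contour at 500 Hz.
Contour value at 500 Hz = TL_500 + deficiency = 54 + 1 = 55
STC = 55


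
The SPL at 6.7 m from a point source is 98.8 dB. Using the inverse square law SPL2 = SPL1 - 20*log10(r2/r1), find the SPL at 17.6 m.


r2/r1 = 17.6/6.7 = 2.62687
Correction = 20*log10(2.62687) = 8.38877 dB
SPL2 = 98.8 - 8.38877 = 90.411 dB


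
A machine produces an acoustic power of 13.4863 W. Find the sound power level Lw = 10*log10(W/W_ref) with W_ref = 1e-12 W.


W / W_ref = 13.4863 / 1e-12 = 1.34863e+13
Lw = 10 * log10(1.34863e+13) = 131.3 dB


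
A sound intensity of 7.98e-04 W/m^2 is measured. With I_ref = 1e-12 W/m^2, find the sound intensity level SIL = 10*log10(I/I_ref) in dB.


I / I_ref = 7.98e-04 / 1e-12 = 7.98e+08
SIL = 10 * log10(7.98e+08) = 89.02 dB


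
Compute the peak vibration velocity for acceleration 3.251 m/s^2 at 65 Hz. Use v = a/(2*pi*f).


omega = 2*pi*f = 2*pi*65 = 408.407 rad/s
v = a / omega = 3.251 / 408.407 = 0.0079602 m/s


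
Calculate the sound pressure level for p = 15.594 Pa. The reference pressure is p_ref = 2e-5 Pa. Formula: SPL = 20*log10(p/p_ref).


p / p_ref = 15.594 / 2e-5 = 779700
SPL = 20 * log10(779700) = 117.84 dB


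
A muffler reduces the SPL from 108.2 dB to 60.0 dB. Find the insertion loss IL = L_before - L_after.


Insertion loss = SPL without muffler - SPL with muffler
IL = 108.2 - 60.0 = 48.2 dB


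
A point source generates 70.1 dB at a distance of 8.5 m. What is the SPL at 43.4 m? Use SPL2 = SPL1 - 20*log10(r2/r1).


r2/r1 = 43.4/8.5 = 5.10588
Correction = 20*log10(5.10588) = 14.1614 dB
SPL2 = 70.1 - 14.1614 = 55.939 dB


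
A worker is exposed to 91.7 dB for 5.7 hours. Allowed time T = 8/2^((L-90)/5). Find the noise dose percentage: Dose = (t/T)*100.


T_allowed = 8 / 2^((91.7 - 90)/5) = 6.32033 hr
Dose = 5.7 / 6.32033 * 100 = 90.185 %


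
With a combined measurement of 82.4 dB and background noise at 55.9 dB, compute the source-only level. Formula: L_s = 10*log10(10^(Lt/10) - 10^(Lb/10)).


10^(82.4/10) = 1.7378e+08
10^(55.9/10) = 389045
Difference = 1.7378e+08 - 389045 = 1.73391e+08
L_source = 10*log10(1.73391e+08) = 82.39 dB


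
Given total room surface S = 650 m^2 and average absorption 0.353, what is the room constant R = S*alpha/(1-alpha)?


R = 650 * 0.353 / (1 - 0.353) = 354.64 m^2


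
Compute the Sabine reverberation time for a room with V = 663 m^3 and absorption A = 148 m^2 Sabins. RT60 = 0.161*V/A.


RT60 = 0.161 * 663 / 148 = 0.72124 s


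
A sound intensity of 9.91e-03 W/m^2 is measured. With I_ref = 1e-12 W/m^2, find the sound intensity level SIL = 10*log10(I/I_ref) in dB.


I / I_ref = 9.91e-03 / 1e-12 = 9.91e+09
SIL = 10 * log10(9.91e+09) = 99.961 dB


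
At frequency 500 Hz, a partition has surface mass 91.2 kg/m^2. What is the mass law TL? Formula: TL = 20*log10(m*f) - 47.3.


m * f = 91.2 * 500 = 45600
20*log10(45600) = 93.1793 dB
TL = 93.1793 - 47.3 = 45.879 dB


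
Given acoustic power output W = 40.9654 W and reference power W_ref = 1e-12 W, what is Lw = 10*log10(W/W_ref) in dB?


W / W_ref = 40.9654 / 1e-12 = 4.09654e+13
Lw = 10 * log10(4.09654e+13) = 136.12 dB


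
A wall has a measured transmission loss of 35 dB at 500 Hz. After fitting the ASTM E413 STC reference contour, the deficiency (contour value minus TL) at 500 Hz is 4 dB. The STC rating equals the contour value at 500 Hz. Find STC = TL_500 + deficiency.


By ASTM E413, STC = value of the fitted reference contour at 500 Hz.
Contour value at 500 Hz = TL_500 + deficiency = 35 + 4 = 39
STC = 39


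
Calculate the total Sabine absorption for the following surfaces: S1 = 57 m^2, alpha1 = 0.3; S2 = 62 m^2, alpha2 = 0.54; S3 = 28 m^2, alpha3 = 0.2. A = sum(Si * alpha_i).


57 * 0.3 = 17.1
62 * 0.54 = 33.48
28 * 0.2 = 5.6
A_total = 17.1 + 33.48 + 5.6 = 56.18 m^2


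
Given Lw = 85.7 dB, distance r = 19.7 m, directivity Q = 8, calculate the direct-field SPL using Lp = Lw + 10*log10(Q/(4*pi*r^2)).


4*pi*r^2 = 4*pi*19.7^2 = 4876.88 m^2
Q / (4*pi*r^2) = 8 / 4876.88 = 0.00164039
Lp = 85.7 + 10*log10(0.00164039) = 57.849 dB


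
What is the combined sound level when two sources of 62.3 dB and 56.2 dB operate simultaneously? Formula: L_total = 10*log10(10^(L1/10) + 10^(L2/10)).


10^(62.3/10) = 1.69824e+06
10^(56.2/10) = 416869
Sum = 1.69824e+06 + 416869 = 2.11511e+06
L_total = 10*log10(2.11511e+06) = 63.253 dB


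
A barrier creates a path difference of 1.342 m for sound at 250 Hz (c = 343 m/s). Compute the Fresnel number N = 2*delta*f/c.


N = 2*delta*f/c = 2*delta/lambda, where lambda = c/f
lambda = 343 / 250 = 1.372 m
N = 2 * 1.342 / 1.372 = 1.9563


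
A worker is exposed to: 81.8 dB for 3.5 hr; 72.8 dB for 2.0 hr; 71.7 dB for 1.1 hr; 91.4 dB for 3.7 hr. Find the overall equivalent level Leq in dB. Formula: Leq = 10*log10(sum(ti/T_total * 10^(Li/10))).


T_total = 3.5 + 2.0 + 1.1 + 3.7 = 10.3 hr
(3.5/10.3) * 10^(81.8/10) = 5.14317e+07
(2.0/10.3) * 10^(72.8/10) = 3.69992e+06
(1.1/10.3) * 10^(71.7/10) = 1.57963e+06
(3.7/10.3) * 10^(91.4/10) = 4.95866e+08
Sum = 5.14317e+07 + 3.69992e+06 + 1.57963e+06 + 4.95866e+08 = 5.52577e+08
Leq = 10*log10(5.52577e+08) = 87.424 dB


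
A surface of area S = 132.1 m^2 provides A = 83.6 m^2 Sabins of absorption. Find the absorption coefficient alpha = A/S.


Absorption coefficient = absorbed power / incident power
alpha = A / S = 83.6 / 132.1 = 0.63285


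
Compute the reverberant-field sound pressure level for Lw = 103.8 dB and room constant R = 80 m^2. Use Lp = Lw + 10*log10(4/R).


4/R = 4/80 = 0.05
Lp = 103.8 + 10*log10(0.05) = 90.79 dB


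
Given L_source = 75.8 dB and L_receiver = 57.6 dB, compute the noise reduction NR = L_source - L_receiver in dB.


NR = L_source - L_receiver (difference between source and receiving room levels)
NR = 75.8 - 57.6 = 18.2 dB


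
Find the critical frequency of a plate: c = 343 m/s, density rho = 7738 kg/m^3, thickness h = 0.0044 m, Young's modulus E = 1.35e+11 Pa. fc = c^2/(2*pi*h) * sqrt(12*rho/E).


12*rho/E = 12*7738/1.35e+11 = 6.87822e-07
sqrt(12*rho/E) = sqrt(6.87822e-07) = 0.00082935
c^2/(2*pi*h) = 343^2/(2*pi*0.0044) = 4.25555e+06
fc = 4.25555e+06 * 0.00082935 = 3529.3 Hz


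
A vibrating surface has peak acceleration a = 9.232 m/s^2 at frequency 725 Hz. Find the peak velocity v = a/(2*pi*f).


omega = 2*pi*f = 2*pi*725 = 4555.31 rad/s
v = a / omega = 9.232 / 4555.31 = 0.0020266 m/s


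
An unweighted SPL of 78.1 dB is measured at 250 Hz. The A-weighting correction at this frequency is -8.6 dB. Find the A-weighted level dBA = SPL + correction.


A-weighting table: 250 Hz -> -8.6 dB correction
SPL_A = SPL + correction = 78.1 + (-8.6) = 69.5 dBA


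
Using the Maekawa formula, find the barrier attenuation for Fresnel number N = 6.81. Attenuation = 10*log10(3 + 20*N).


3 + 20*N = 3 + 20*6.81 = 139.2
Att = 10*log10(139.2) = 21.436 dB


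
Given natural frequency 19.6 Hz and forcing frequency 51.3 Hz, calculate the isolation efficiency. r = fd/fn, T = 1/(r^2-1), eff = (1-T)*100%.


r = 51.3 / 19.6 = 2.61735
r^2 - 1 = 2.61735^2 - 1 = 5.85052
T = 1/5.85052 = 0.170925
Efficiency = (1 - 0.170925)*100 = 82.907 %


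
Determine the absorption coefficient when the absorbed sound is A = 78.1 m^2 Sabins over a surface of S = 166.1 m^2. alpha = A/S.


Absorption coefficient = absorbed power / incident power
alpha = A / S = 78.1 / 166.1 = 0.4702


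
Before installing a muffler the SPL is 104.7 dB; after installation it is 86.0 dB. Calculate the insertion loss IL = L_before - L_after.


Insertion loss = SPL without muffler - SPL with muffler
IL = 104.7 - 86.0 = 18.7 dB


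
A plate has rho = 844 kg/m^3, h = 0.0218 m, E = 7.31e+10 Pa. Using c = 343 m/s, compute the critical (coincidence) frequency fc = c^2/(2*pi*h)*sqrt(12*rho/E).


12*rho/E = 12*844/7.31e+10 = 1.3855e-07
sqrt(12*rho/E) = sqrt(1.3855e-07) = 0.000372223
c^2/(2*pi*h) = 343^2/(2*pi*0.0218) = 858918
fc = 858918 * 0.000372223 = 319.71 Hz


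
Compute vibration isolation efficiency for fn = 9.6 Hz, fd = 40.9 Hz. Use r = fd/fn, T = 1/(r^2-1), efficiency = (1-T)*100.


r = 40.9 / 9.6 = 4.26042
r^2 - 1 = 4.26042^2 - 1 = 17.1512
T = 1/17.1512 = 0.058305
Efficiency = (1 - 0.058305)*100 = 94.169 %


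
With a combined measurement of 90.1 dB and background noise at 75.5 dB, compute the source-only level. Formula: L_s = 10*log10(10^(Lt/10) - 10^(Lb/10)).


10^(90.1/10) = 1.02329e+09
10^(75.5/10) = 3.54813e+07
Difference = 1.02329e+09 - 3.54813e+07 = 9.87809e+08
L_source = 10*log10(9.87809e+08) = 89.947 dB


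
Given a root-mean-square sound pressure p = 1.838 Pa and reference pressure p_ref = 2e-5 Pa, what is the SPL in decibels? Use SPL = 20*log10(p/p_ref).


p / p_ref = 1.838 / 2e-5 = 91900
SPL = 20 * log10(91900) = 99.266 dB


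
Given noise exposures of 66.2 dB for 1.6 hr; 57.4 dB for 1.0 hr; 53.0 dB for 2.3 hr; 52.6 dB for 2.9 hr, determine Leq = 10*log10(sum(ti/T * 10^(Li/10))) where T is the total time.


T_total = 1.6 + 1.0 + 2.3 + 2.9 = 7.8 hr
(1.6/7.8) * 10^(66.2/10) = 855117
(1.0/7.8) * 10^(57.4/10) = 70454
(2.3/7.8) * 10^(53.0/10) = 58834.7
(2.9/7.8) * 10^(52.6/10) = 67655.5
Sum = 855117 + 70454 + 58834.7 + 67655.5 = 1.05206e+06
Leq = 10*log10(1.05206e+06) = 60.22 dB


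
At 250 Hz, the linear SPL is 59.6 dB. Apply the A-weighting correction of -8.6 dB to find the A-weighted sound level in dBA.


A-weighting table: 250 Hz -> -8.6 dB correction
SPL_A = SPL + correction = 59.6 + (-8.6) = 51 dBA


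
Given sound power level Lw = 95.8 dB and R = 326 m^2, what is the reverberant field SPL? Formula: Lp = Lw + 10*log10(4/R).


4/R = 4/326 = 0.0122699
Lp = 95.8 + 10*log10(0.0122699) = 76.688 dB


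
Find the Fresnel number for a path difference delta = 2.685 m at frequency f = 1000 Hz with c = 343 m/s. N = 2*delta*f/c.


N = 2*delta*f/c = 2*delta/lambda, where lambda = c/f
lambda = 343 / 1000 = 0.343 m
N = 2 * 2.685 / 0.343 = 15.656


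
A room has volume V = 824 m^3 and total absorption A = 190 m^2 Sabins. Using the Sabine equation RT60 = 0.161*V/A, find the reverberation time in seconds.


RT60 = 0.161 * 824 / 190 = 0.69823 s


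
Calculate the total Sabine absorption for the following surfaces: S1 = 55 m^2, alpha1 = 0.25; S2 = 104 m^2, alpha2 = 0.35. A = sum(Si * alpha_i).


55 * 0.25 = 13.75
104 * 0.35 = 36.4
A_total = 13.75 + 36.4 = 50.15 m^2


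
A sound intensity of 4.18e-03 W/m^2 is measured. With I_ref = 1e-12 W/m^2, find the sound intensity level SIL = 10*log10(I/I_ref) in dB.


I / I_ref = 4.18e-03 / 1e-12 = 4.18e+09
SIL = 10 * log10(4.18e+09) = 96.212 dB


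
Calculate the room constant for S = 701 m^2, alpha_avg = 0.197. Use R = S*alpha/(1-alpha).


R = 701 * 0.197 / (1 - 0.197) = 171.98 m^2


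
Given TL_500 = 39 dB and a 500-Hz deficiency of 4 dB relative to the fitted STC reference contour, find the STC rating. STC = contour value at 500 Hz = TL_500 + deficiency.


By ASTM E413, STC = value of the fitted reference contour at 500 Hz.
Contour value at 500 Hz = TL_500 + deficiency = 39 + 4 = 43
STC = 43


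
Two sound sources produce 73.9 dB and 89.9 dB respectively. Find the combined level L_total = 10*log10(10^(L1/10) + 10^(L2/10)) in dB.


10^(73.9/10) = 2.45471e+07
10^(89.9/10) = 9.77237e+08
Sum = 2.45471e+07 + 9.77237e+08 = 1.00178e+09
L_total = 10*log10(1.00178e+09) = 90.008 dB


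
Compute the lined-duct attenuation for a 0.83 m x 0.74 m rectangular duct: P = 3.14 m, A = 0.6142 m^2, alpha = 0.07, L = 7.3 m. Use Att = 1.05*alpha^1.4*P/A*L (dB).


alpha^1.4 = 0.07^1.4 = 0.0241622
Attenuation rate = 1.05 * alpha^1.4 * P / A
= 1.05 * 0.0241622 * 3.14 / 0.6142 = 0.129702 dB/m
Total Att = 0.129702 * 7.3 = 0.94682 dB


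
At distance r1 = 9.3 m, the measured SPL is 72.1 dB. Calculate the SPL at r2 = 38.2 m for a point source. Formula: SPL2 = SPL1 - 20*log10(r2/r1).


r2/r1 = 38.2/9.3 = 4.10753
Correction = 20*log10(4.10753) = 12.2716 dB
SPL2 = 72.1 - 12.2716 = 59.828 dB


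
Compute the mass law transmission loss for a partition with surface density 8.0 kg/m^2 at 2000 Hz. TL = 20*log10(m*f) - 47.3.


m * f = 8.0 * 2000 = 16000
20*log10(16000) = 84.0824 dB
TL = 84.0824 - 47.3 = 36.782 dB


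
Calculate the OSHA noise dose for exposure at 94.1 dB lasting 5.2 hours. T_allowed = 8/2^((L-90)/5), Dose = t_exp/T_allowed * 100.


T_allowed = 8 / 2^((94.1 - 90)/5) = 4.53154 hr
Dose = 5.2 / 4.53154 * 100 = 114.75 %


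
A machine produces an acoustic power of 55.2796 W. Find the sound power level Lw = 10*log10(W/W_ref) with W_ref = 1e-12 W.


W / W_ref = 55.2796 / 1e-12 = 5.52796e+13
Lw = 10 * log10(5.52796e+13) = 137.43 dB


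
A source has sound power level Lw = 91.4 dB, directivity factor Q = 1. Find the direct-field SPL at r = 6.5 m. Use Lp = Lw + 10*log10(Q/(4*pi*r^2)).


4*pi*r^2 = 4*pi*6.5^2 = 530.929 m^2
Q / (4*pi*r^2) = 1 / 530.929 = 0.00188349
Lp = 91.4 + 10*log10(0.00188349) = 64.15 dB


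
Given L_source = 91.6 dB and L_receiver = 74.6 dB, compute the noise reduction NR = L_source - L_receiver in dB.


NR = L_source - L_receiver (difference between source and receiving room levels)
NR = 91.6 - 74.6 = 17 dB


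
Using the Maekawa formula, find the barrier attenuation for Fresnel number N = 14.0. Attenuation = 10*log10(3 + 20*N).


3 + 20*N = 3 + 20*14.0 = 283
Att = 10*log10(283) = 24.518 dB


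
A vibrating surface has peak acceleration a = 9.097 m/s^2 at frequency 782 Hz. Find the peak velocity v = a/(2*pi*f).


omega = 2*pi*f = 2*pi*782 = 4913.45 rad/s
v = a / omega = 9.097 / 4913.45 = 0.0018514 m/s


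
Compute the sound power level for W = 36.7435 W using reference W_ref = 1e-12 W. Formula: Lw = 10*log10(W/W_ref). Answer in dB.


W / W_ref = 36.7435 / 1e-12 = 3.67435e+13
Lw = 10 * log10(3.67435e+13) = 135.65 dB


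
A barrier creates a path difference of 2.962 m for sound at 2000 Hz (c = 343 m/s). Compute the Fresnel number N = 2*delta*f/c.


N = 2*delta*f/c = 2*delta/lambda, where lambda = c/f
lambda = 343 / 2000 = 0.1715 m
N = 2 * 2.962 / 0.1715 = 34.542


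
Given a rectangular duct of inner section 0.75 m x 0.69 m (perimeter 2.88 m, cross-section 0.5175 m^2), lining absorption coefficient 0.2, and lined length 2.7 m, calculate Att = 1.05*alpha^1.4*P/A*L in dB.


alpha^1.4 = 0.2^1.4 = 0.105061
Attenuation rate = 1.05 * alpha^1.4 * P / A
= 1.05 * 0.105061 * 2.88 / 0.5175 = 0.613922 dB/m
Total Att = 0.613922 * 2.7 = 1.6576 dB


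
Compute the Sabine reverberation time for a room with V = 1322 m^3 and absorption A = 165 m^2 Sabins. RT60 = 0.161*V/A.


RT60 = 0.161 * 1322 / 165 = 1.29 s


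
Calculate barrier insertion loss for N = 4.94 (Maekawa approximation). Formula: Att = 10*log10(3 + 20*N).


3 + 20*N = 3 + 20*4.94 = 101.8
Att = 10*log10(101.8) = 20.077 dB


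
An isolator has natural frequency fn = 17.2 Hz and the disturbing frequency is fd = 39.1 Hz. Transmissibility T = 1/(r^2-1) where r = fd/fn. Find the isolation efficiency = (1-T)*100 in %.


r = 39.1 / 17.2 = 2.27326
r^2 - 1 = 2.27326^2 - 1 = 4.16771
T = 1/4.16771 = 0.23994
Efficiency = (1 - 0.23994)*100 = 76.006 %


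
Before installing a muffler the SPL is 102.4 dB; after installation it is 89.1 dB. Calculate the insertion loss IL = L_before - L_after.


Insertion loss = SPL without muffler - SPL with muffler
IL = 102.4 - 89.1 = 13.3 dB


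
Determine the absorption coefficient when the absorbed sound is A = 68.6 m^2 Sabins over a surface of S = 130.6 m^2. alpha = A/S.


Absorption coefficient = absorbed power / incident power
alpha = A / S = 68.6 / 130.6 = 0.52527


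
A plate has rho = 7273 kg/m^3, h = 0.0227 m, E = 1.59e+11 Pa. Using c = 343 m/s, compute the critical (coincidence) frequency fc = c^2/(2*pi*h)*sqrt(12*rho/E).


12*rho/E = 12*7273/1.59e+11 = 5.48906e-07
sqrt(12*rho/E) = sqrt(5.48906e-07) = 0.000740882
c^2/(2*pi*h) = 343^2/(2*pi*0.0227) = 824864
fc = 824864 * 0.000740882 = 611.13 Hz


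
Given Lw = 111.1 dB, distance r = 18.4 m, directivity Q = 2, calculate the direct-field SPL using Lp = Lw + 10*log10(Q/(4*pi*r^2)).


4*pi*r^2 = 4*pi*18.4^2 = 4254.47 m^2
Q / (4*pi*r^2) = 2 / 4254.47 = 0.000470094
Lp = 111.1 + 10*log10(0.000470094) = 77.822 dB


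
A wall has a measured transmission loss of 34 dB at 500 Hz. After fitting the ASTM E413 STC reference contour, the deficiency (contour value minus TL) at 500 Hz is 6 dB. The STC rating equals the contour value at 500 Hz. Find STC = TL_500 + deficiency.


By ASTM E413, STC = value of the fitted reference contour at 500 Hz.
Contour value at 500 Hz = TL_500 + deficiency = 34 + 6 = 40
STC = 40


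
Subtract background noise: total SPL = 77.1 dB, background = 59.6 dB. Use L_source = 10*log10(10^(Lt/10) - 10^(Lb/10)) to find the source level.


10^(77.1/10) = 5.12861e+07
10^(59.6/10) = 912011
Difference = 5.12861e+07 - 912011 = 5.03741e+07
L_source = 10*log10(5.03741e+07) = 77.022 dB


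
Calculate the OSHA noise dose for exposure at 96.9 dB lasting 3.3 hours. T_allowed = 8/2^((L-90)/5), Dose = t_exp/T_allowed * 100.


T_allowed = 8 / 2^((96.9 - 90)/5) = 3.07375 hr
Dose = 3.3 / 3.07375 * 100 = 107.36 %


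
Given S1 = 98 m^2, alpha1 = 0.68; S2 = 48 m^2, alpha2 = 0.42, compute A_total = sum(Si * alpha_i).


98 * 0.68 = 66.64
48 * 0.42 = 20.16
A_total = 66.64 + 20.16 = 86.8 m^2


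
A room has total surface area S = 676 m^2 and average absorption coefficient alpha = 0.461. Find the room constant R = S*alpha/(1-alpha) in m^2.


R = 676 * 0.461 / (1 - 0.461) = 578.17 m^2


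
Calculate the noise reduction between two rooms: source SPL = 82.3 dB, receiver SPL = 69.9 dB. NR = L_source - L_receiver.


NR = L_source - L_receiver (difference between source and receiving room levels)
NR = 82.3 - 69.9 = 12.4 dB


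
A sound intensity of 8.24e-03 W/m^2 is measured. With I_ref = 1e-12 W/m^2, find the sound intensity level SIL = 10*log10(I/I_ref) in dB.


I / I_ref = 8.24e-03 / 1e-12 = 8.24e+09
SIL = 10 * log10(8.24e+09) = 99.159 dB


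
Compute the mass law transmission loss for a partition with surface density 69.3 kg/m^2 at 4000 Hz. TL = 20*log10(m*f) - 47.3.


m * f = 69.3 * 4000 = 277200
20*log10(277200) = 108.856 dB
TL = 108.856 - 47.3 = 61.556 dB


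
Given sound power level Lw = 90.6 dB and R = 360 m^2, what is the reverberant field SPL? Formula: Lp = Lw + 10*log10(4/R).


4/R = 4/360 = 0.0111111
Lp = 90.6 + 10*log10(0.0111111) = 71.058 dB


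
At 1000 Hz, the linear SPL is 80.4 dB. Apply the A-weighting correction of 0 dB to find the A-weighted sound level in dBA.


A-weighting table: 1000 Hz -> 0 dB correction
SPL_A = SPL + correction = 80.4 + (0) = 80.4 dBA


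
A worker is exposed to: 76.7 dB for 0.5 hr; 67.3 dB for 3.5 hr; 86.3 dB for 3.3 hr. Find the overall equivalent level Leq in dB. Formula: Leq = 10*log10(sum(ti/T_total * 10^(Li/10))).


T_total = 0.5 + 3.5 + 3.3 = 7.3 hr
(0.5/7.3) * 10^(76.7/10) = 3.20367e+06
(3.5/7.3) * 10^(67.3/10) = 2.57481e+06
(3.3/7.3) * 10^(86.3/10) = 1.92837e+08
Sum = 3.20367e+06 + 2.57481e+06 + 1.92837e+08 = 1.98615e+08
Leq = 10*log10(1.98615e+08) = 82.98 dB


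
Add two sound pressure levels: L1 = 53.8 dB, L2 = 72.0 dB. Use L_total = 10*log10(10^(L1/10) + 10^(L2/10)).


10^(53.8/10) = 239883
10^(72.0/10) = 1.58489e+07
Sum = 239883 + 1.58489e+07 = 1.60888e+07
L_total = 10*log10(1.60888e+07) = 72.065 dB


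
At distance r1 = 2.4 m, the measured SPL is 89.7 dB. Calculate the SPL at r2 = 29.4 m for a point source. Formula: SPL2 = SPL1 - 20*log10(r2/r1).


r2/r1 = 29.4/2.4 = 12.25
Correction = 20*log10(12.25) = 21.7627 dB
SPL2 = 89.7 - 21.7627 = 67.937 dB


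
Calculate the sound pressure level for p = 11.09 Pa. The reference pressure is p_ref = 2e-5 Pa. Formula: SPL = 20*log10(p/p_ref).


p / p_ref = 11.09 / 2e-5 = 554500
SPL = 20 * log10(554500) = 114.88 dB


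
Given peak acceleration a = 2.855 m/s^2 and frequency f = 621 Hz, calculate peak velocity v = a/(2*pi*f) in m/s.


omega = 2*pi*f = 2*pi*621 = 3901.86 rad/s
v = a / omega = 2.855 / 3901.86 = 0.0007317 m/s


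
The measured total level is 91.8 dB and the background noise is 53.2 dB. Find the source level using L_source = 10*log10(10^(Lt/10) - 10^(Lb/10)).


10^(91.8/10) = 1.51356e+09
10^(53.2/10) = 208930
Difference = 1.51356e+09 - 208930 = 1.51335e+09
L_source = 10*log10(1.51335e+09) = 91.799 dB


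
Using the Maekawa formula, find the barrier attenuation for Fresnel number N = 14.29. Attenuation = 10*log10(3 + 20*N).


3 + 20*N = 3 + 20*14.29 = 288.8
Att = 10*log10(288.8) = 24.606 dB


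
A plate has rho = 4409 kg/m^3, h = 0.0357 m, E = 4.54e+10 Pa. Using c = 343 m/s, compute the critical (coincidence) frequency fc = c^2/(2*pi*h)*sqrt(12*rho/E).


12*rho/E = 12*4409/4.54e+10 = 1.16537e-06
sqrt(12*rho/E) = sqrt(1.16537e-06) = 0.00107952
c^2/(2*pi*h) = 343^2/(2*pi*0.0357) = 524494
fc = 524494 * 0.00107952 = 566.2 Hz


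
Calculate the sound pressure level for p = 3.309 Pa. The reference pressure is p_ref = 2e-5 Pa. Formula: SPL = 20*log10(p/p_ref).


p / p_ref = 3.309 / 2e-5 = 165450
SPL = 20 * log10(165450) = 104.37 dB


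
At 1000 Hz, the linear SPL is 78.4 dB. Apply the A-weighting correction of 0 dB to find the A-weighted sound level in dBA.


A-weighting table: 1000 Hz -> 0 dB correction
SPL_A = SPL + correction = 78.4 + (0) = 78.4 dBA


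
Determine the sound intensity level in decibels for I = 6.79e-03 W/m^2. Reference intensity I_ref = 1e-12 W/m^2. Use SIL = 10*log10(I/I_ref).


I / I_ref = 6.79e-03 / 1e-12 = 6.79e+09
SIL = 10 * log10(6.79e+09) = 98.319 dB


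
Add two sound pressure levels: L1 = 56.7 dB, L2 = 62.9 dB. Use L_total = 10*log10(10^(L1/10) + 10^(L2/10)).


10^(56.7/10) = 467735
10^(62.9/10) = 1.94984e+06
Sum = 467735 + 1.94984e+06 = 2.41758e+06
L_total = 10*log10(2.41758e+06) = 63.834 dB


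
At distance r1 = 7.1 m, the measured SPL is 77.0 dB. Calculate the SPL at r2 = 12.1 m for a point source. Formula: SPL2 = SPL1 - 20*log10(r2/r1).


r2/r1 = 12.1/7.1 = 1.70423
Correction = 20*log10(1.70423) = 4.63056 dB
SPL2 = 77.0 - 4.63056 = 72.369 dB


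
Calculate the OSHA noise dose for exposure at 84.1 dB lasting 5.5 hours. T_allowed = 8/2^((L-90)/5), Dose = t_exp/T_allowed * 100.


T_allowed = 8 / 2^((84.1 - 90)/5) = 18.1261 hr
Dose = 5.5 / 18.1261 * 100 = 30.343 %


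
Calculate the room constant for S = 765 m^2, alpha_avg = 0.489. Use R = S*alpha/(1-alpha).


R = 765 * 0.489 / (1 - 0.489) = 732.06 m^2


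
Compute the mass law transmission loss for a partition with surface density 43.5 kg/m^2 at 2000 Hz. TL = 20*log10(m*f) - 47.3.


m * f = 43.5 * 2000 = 87000
20*log10(87000) = 98.7904 dB
TL = 98.7904 - 47.3 = 51.49 dB


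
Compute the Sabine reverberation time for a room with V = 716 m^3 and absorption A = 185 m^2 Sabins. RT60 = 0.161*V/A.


RT60 = 0.161 * 716 / 185 = 0.62311 s


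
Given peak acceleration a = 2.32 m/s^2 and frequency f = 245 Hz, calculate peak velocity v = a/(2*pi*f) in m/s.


omega = 2*pi*f = 2*pi*245 = 1539.38 rad/s
v = a / omega = 2.32 / 1539.38 = 0.0015071 m/s


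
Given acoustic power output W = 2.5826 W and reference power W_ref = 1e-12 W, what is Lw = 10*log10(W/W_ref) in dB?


W / W_ref = 2.5826 / 1e-12 = 2.5826e+12
Lw = 10 * log10(2.5826e+12) = 124.12 dB


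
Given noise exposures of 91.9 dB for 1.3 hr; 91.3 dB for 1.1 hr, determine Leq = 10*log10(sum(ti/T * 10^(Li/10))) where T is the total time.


T_total = 1.3 + 1.1 = 2.4 hr
(1.3/2.4) * 10^(91.9/10) = 8.38942e+08
(1.1/2.4) * 10^(91.3/10) = 6.18275e+08
Sum = 8.38942e+08 + 6.18275e+08 = 1.45722e+09
Leq = 10*log10(1.45722e+09) = 91.635 dB


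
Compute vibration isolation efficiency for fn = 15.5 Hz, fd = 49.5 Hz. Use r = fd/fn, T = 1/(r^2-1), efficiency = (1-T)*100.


r = 49.5 / 15.5 = 3.19355
r^2 - 1 = 3.19355^2 - 1 = 9.19876
T = 1/9.19876 = 0.10871
Efficiency = (1 - 0.10871)*100 = 89.129 %


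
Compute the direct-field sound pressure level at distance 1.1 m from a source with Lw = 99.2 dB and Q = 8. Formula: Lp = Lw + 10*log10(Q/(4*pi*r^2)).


4*pi*r^2 = 4*pi*1.1^2 = 15.2053 m^2
Q / (4*pi*r^2) = 8 / 15.2053 = 0.526132
Lp = 99.2 + 10*log10(0.526132) = 96.411 dB


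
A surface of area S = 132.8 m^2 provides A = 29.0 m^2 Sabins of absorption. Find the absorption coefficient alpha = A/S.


Absorption coefficient = absorbed power / incident power
alpha = A / S = 29.0 / 132.8 = 0.21837


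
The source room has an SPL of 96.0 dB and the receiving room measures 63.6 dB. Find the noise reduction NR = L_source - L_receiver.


NR = L_source - L_receiver (difference between source and receiving room levels)
NR = 96.0 - 63.6 = 32.4 dB


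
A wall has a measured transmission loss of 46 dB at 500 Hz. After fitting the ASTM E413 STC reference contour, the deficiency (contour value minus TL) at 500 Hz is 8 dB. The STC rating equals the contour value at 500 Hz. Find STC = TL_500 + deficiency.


By ASTM E413, STC = value of the fitted reference contour at 500 Hz.
Contour value at 500 Hz = TL_500 + deficiency = 46 + 8 = 54
STC = 54


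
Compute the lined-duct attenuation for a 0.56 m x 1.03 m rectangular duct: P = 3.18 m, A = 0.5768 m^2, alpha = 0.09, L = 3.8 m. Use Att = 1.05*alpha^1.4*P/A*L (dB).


alpha^1.4 = 0.09^1.4 = 0.034351
Attenuation rate = 1.05 * alpha^1.4 * P / A
= 1.05 * 0.034351 * 3.18 / 0.5768 = 0.198852 dB/m
Total Att = 0.198852 * 3.8 = 0.75564 dB


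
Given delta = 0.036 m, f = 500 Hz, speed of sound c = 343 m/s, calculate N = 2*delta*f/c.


N = 2*delta*f/c = 2*delta/lambda, where lambda = c/f
lambda = 343 / 500 = 0.686 m
N = 2 * 0.036 / 0.686 = 0.10496


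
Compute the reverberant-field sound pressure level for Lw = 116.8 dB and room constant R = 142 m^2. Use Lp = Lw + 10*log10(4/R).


4/R = 4/142 = 0.028169
Lp = 116.8 + 10*log10(0.028169) = 101.3 dB


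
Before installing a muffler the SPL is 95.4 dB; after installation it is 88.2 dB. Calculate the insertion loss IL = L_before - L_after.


Insertion loss = SPL without muffler - SPL with muffler
IL = 95.4 - 88.2 = 7.2 dB


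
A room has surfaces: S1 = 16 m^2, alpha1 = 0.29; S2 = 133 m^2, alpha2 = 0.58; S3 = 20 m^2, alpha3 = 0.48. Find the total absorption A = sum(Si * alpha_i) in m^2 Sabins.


16 * 0.29 = 4.64
133 * 0.58 = 77.14
20 * 0.48 = 9.6
A_total = 4.64 + 77.14 + 9.6 = 91.38 m^2


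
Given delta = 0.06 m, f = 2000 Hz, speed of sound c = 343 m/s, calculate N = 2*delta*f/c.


N = 2*delta*f/c = 2*delta/lambda, where lambda = c/f
lambda = 343 / 2000 = 0.1715 m
N = 2 * 0.06 / 0.1715 = 0.69971


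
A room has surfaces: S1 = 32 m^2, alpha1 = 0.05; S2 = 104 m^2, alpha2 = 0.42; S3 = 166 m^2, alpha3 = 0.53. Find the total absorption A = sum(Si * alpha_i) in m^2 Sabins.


32 * 0.05 = 1.6
104 * 0.42 = 43.68
166 * 0.53 = 87.98
A_total = 1.6 + 43.68 + 87.98 = 133.26 m^2


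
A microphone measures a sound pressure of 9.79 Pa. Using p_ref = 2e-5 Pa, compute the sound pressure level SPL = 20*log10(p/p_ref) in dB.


p / p_ref = 9.79 / 2e-5 = 489500
SPL = 20 * log10(489500) = 113.8 dB


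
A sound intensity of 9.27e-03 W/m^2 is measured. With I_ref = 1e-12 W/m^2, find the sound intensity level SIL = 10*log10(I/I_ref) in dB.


I / I_ref = 9.27e-03 / 1e-12 = 9.27e+09
SIL = 10 * log10(9.27e+09) = 99.671 dB


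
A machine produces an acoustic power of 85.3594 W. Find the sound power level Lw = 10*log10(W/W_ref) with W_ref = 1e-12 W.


W / W_ref = 85.3594 / 1e-12 = 8.53594e+13
Lw = 10 * log10(8.53594e+13) = 139.31 dB


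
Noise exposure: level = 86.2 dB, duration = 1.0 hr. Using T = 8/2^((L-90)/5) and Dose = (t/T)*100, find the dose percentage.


T_allowed = 8 / 2^((86.2 - 90)/5) = 13.5479 hr
Dose = 1.0 / 13.5479 * 100 = 7.3812 %


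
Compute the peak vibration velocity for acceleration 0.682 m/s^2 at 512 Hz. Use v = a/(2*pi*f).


omega = 2*pi*f = 2*pi*512 = 3216.99 rad/s
v = a / omega = 0.682 / 3216.99 = 0.000212 m/s


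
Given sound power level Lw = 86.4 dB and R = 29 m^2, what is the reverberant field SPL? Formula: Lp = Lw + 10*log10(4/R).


4/R = 4/29 = 0.137931
Lp = 86.4 + 10*log10(0.137931) = 77.797 dB


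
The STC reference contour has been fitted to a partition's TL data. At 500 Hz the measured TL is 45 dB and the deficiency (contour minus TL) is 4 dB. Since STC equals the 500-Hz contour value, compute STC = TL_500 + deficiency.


By ASTM E413, STC = value of the fitted reference contour at 500 Hz.
Contour value at 500 Hz = TL_500 + deficiency = 45 + 4 = 49
STC = 49


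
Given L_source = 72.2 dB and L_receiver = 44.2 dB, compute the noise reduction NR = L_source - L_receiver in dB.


NR = L_source - L_receiver (difference between source and receiving room levels)
NR = 72.2 - 44.2 = 28 dB


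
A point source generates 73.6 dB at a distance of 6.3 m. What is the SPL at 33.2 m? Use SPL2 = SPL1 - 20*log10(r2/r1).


r2/r1 = 33.2/6.3 = 5.26984
Correction = 20*log10(5.26984) = 14.4359 dB
SPL2 = 73.6 - 14.4359 = 59.164 dB


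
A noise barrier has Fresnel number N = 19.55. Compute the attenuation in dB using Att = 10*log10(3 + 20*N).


3 + 20*N = 3 + 20*19.55 = 394
Att = 10*log10(394) = 25.955 dB


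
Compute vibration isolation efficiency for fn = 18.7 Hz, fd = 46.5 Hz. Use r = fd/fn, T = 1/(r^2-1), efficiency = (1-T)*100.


r = 46.5 / 18.7 = 2.48663
r^2 - 1 = 2.48663^2 - 1 = 5.18333
T = 1/5.18333 = 0.192926
Efficiency = (1 - 0.192926)*100 = 80.707 %


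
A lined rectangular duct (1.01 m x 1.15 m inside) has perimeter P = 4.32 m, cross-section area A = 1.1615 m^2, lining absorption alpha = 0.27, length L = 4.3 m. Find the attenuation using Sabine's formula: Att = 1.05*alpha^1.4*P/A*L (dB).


alpha^1.4 = 0.27^1.4 = 0.159922
Attenuation rate = 1.05 * alpha^1.4 * P / A
= 1.05 * 0.159922 * 4.32 / 1.1615 = 0.624543 dB/m
Total Att = 0.624543 * 4.3 = 2.6855 dB


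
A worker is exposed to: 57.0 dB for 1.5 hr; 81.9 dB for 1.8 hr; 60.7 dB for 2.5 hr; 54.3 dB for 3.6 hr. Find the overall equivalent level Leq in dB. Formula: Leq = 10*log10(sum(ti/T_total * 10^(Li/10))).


T_total = 1.5 + 1.8 + 2.5 + 3.6 = 9.4 hr
(1.5/9.4) * 10^(57.0/10) = 79976.7
(1.8/9.4) * 10^(81.9/10) = 2.96582e+07
(2.5/9.4) * 10^(60.7/10) = 312473
(3.6/9.4) * 10^(54.3/10) = 103080
Sum = 79976.7 + 2.96582e+07 + 312473 + 103080 = 3.01537e+07
Leq = 10*log10(3.01537e+07) = 74.793 dB


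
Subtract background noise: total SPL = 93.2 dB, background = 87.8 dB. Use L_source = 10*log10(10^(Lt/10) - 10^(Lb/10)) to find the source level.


10^(93.2/10) = 2.0893e+09
10^(87.8/10) = 6.0256e+08
Difference = 2.0893e+09 - 6.0256e+08 = 1.48674e+09
L_source = 10*log10(1.48674e+09) = 91.722 dB


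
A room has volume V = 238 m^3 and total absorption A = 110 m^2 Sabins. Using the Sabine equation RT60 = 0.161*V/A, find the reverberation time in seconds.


RT60 = 0.161 * 238 / 110 = 0.34835 s


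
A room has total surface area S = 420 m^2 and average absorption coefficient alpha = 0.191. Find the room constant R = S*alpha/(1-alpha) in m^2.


R = 420 * 0.191 / (1 - 0.191) = 99.159 m^2


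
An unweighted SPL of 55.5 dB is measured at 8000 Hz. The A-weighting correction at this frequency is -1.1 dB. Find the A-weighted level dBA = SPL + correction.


A-weighting table: 8000 Hz -> -1.1 dB correction
SPL_A = SPL + correction = 55.5 + (-1.1) = 54.4 dBA


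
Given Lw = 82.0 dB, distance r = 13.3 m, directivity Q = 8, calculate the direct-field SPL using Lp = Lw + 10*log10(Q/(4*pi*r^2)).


4*pi*r^2 = 4*pi*13.3^2 = 2222.87 m^2
Q / (4*pi*r^2) = 8 / 2222.87 = 0.00359895
Lp = 82.0 + 10*log10(0.00359895) = 57.562 dB


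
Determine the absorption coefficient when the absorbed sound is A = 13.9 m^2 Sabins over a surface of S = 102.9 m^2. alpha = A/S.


Absorption coefficient = absorbed power / incident power
alpha = A / S = 13.9 / 102.9 = 0.13508


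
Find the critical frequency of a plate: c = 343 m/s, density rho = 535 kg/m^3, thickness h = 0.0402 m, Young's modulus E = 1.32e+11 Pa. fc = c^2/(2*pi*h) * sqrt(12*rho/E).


12*rho/E = 12*535/1.32e+11 = 4.86364e-08
sqrt(12*rho/E) = sqrt(4.86364e-08) = 0.000220537
c^2/(2*pi*h) = 343^2/(2*pi*0.0402) = 465782
fc = 465782 * 0.000220537 = 102.72 Hz


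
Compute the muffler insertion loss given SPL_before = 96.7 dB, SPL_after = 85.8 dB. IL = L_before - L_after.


Insertion loss = SPL without muffler - SPL with muffler
IL = 96.7 - 85.8 = 10.9 dB


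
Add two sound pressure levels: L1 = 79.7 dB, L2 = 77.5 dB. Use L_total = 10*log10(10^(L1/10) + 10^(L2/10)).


10^(79.7/10) = 9.33254e+07
10^(77.5/10) = 5.62341e+07
Sum = 9.33254e+07 + 5.62341e+07 = 1.4956e+08
L_total = 10*log10(1.4956e+08) = 81.748 dB


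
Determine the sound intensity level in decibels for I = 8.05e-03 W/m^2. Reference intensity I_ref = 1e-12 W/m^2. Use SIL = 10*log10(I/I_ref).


I / I_ref = 8.05e-03 / 1e-12 = 8.05e+09
SIL = 10 * log10(8.05e+09) = 99.058 dB


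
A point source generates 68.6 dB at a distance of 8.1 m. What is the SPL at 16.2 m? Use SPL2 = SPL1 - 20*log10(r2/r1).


r2/r1 = 16.2/8.1 = 2
Correction = 20*log10(2) = 6.0206 dB
SPL2 = 68.6 - 6.0206 = 62.579 dB


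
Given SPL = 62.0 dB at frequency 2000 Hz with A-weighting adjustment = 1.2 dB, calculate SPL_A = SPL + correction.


A-weighting table: 2000 Hz -> 1.2 dB correction
SPL_A = SPL + correction = 62.0 + (1.2) = 63.2 dBA


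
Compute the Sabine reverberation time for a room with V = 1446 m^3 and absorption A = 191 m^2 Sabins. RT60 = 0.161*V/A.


RT60 = 0.161 * 1446 / 191 = 1.2189 s


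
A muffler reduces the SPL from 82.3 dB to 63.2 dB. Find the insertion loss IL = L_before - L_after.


Insertion loss = SPL without muffler - SPL with muffler
IL = 82.3 - 63.2 = 19.1 dB


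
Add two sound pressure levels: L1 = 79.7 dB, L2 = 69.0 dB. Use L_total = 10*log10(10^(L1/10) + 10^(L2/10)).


10^(79.7/10) = 9.33254e+07
10^(69.0/10) = 7.94328e+06
Sum = 9.33254e+07 + 7.94328e+06 = 1.01269e+08
L_total = 10*log10(1.01269e+08) = 80.055 dB


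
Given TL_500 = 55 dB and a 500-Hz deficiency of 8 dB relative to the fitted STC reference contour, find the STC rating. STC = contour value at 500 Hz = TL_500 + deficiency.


By ASTM E413, STC = value of the fitted reference contour at 500 Hz.
Contour value at 500 Hz = TL_500 + deficiency = 55 + 8 = 63
STC = 63


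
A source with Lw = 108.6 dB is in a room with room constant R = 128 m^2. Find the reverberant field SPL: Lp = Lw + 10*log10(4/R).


4/R = 4/128 = 0.03125
Lp = 108.6 + 10*log10(0.03125) = 93.549 dB


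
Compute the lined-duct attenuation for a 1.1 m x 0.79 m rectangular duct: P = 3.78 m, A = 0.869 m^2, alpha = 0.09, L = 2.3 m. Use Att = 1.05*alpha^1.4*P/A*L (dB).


alpha^1.4 = 0.09^1.4 = 0.034351
Attenuation rate = 1.05 * alpha^1.4 * P / A
= 1.05 * 0.034351 * 3.78 / 0.869 = 0.156892 dB/m
Total Att = 0.156892 * 2.3 = 0.36085 dB


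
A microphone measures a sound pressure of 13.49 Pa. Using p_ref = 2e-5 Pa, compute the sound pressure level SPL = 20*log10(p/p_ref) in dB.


p / p_ref = 13.49 / 2e-5 = 674500
SPL = 20 * log10(674500) = 116.58 dB


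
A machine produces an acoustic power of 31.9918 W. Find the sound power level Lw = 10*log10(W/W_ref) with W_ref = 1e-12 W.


W / W_ref = 31.9918 / 1e-12 = 3.19918e+13
Lw = 10 * log10(3.19918e+13) = 135.05 dB


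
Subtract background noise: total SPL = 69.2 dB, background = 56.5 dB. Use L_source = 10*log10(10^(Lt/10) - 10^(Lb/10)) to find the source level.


10^(69.2/10) = 8.31764e+06
10^(56.5/10) = 446684
Difference = 8.31764e+06 - 446684 = 7.87096e+06
L_source = 10*log10(7.87096e+06) = 68.96 dB


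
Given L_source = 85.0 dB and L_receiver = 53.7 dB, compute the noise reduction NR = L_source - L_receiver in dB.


NR = L_source - L_receiver (difference between source and receiving room levels)
NR = 85.0 - 53.7 = 31.3 dB


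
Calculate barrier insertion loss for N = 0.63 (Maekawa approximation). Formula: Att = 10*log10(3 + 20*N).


3 + 20*N = 3 + 20*0.63 = 15.6
Att = 10*log10(15.6) = 11.931 dB


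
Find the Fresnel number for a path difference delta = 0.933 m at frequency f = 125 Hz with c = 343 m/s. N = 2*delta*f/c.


N = 2*delta*f/c = 2*delta/lambda, where lambda = c/f
lambda = 343 / 125 = 2.744 m
N = 2 * 0.933 / 2.744 = 0.68003


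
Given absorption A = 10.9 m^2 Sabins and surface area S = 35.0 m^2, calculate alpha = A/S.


Absorption coefficient = absorbed power / incident power
alpha = A / S = 10.9 / 35.0 = 0.31143


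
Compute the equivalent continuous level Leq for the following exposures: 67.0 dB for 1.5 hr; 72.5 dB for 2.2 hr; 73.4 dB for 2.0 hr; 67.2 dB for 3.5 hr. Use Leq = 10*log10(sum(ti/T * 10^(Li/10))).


T_total = 1.5 + 2.2 + 2.0 + 3.5 = 9.2 hr
(1.5/9.2) * 10^(67.0/10) = 817153
(2.2/9.2) * 10^(72.5/10) = 4.25241e+06
(2.0/9.2) * 10^(73.4/10) = 4.756e+06
(3.5/9.2) * 10^(67.2/10) = 1.99655e+06
Sum = 817153 + 4.25241e+06 + 4.756e+06 + 1.99655e+06 = 1.18221e+07
Leq = 10*log10(1.18221e+07) = 70.727 dB
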